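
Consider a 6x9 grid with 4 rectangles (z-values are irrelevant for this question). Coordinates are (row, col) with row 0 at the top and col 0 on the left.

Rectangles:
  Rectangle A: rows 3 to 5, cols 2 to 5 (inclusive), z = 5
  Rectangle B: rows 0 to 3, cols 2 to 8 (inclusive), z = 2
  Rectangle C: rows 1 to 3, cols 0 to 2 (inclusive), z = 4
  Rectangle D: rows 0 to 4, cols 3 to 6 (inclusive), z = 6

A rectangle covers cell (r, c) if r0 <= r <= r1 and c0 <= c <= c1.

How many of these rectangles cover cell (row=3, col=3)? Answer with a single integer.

Answer: 3

Derivation:
Check cell (3,3):
  A: rows 3-5 cols 2-5 -> covers
  B: rows 0-3 cols 2-8 -> covers
  C: rows 1-3 cols 0-2 -> outside (col miss)
  D: rows 0-4 cols 3-6 -> covers
Count covering = 3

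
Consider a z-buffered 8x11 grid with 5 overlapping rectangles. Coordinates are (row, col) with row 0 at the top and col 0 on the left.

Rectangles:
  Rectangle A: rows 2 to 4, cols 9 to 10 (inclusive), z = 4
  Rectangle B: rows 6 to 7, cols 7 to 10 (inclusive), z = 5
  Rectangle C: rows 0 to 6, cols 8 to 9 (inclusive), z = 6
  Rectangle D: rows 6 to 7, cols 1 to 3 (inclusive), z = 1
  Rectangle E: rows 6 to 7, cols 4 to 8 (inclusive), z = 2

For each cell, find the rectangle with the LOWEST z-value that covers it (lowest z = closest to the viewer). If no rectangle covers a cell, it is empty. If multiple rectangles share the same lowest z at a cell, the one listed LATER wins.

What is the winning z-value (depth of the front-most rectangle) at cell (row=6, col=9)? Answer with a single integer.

Answer: 5

Derivation:
Check cell (6,9):
  A: rows 2-4 cols 9-10 -> outside (row miss)
  B: rows 6-7 cols 7-10 z=5 -> covers; best now B (z=5)
  C: rows 0-6 cols 8-9 z=6 -> covers; best now B (z=5)
  D: rows 6-7 cols 1-3 -> outside (col miss)
  E: rows 6-7 cols 4-8 -> outside (col miss)
Winner: B at z=5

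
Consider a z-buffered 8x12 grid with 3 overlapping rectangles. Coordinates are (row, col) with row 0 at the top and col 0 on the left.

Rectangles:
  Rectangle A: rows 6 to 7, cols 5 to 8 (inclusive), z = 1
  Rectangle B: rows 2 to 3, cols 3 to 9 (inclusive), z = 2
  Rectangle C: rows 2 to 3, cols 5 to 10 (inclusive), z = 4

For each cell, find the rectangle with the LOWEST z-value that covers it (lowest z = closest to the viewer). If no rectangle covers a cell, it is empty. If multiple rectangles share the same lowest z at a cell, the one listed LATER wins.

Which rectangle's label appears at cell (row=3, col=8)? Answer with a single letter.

Check cell (3,8):
  A: rows 6-7 cols 5-8 -> outside (row miss)
  B: rows 2-3 cols 3-9 z=2 -> covers; best now B (z=2)
  C: rows 2-3 cols 5-10 z=4 -> covers; best now B (z=2)
Winner: B at z=2

Answer: B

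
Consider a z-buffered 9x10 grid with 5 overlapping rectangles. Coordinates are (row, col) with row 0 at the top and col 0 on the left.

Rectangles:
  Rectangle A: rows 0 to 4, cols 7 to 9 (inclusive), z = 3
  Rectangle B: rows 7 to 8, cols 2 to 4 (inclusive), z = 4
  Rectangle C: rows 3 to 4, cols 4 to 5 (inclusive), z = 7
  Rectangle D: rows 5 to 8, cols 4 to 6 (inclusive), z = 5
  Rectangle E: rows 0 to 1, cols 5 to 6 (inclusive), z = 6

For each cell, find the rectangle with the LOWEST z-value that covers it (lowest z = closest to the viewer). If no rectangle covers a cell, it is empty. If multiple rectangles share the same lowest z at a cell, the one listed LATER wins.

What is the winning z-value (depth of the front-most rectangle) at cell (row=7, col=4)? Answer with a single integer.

Check cell (7,4):
  A: rows 0-4 cols 7-9 -> outside (row miss)
  B: rows 7-8 cols 2-4 z=4 -> covers; best now B (z=4)
  C: rows 3-4 cols 4-5 -> outside (row miss)
  D: rows 5-8 cols 4-6 z=5 -> covers; best now B (z=4)
  E: rows 0-1 cols 5-6 -> outside (row miss)
Winner: B at z=4

Answer: 4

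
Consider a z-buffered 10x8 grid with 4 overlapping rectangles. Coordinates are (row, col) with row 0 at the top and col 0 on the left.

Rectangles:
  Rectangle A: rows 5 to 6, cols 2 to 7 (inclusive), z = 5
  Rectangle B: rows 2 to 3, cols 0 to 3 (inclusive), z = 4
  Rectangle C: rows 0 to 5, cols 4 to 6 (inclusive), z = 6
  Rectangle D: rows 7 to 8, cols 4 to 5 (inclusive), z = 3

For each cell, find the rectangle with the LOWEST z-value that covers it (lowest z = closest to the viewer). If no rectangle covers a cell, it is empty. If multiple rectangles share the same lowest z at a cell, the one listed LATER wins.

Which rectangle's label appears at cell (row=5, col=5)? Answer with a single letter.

Answer: A

Derivation:
Check cell (5,5):
  A: rows 5-6 cols 2-7 z=5 -> covers; best now A (z=5)
  B: rows 2-3 cols 0-3 -> outside (row miss)
  C: rows 0-5 cols 4-6 z=6 -> covers; best now A (z=5)
  D: rows 7-8 cols 4-5 -> outside (row miss)
Winner: A at z=5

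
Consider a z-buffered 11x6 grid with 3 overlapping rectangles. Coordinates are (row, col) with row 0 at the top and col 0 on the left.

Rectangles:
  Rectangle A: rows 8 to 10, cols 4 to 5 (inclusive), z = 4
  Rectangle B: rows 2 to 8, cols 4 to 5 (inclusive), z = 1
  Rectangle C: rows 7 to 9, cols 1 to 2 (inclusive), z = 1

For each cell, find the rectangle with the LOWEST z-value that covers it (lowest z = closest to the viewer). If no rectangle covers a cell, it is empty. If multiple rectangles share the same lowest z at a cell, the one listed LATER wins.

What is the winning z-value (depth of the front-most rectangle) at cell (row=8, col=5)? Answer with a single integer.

Check cell (8,5):
  A: rows 8-10 cols 4-5 z=4 -> covers; best now A (z=4)
  B: rows 2-8 cols 4-5 z=1 -> covers; best now B (z=1)
  C: rows 7-9 cols 1-2 -> outside (col miss)
Winner: B at z=1

Answer: 1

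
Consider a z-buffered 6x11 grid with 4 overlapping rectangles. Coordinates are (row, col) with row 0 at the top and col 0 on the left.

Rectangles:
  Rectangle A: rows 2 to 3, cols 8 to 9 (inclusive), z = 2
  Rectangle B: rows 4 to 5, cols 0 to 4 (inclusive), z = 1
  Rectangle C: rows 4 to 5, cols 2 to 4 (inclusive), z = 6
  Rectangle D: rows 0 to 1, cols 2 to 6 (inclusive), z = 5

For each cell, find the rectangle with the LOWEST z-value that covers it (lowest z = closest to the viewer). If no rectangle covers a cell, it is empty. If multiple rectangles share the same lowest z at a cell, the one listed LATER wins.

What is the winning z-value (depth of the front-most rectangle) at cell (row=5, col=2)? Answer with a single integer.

Answer: 1

Derivation:
Check cell (5,2):
  A: rows 2-3 cols 8-9 -> outside (row miss)
  B: rows 4-5 cols 0-4 z=1 -> covers; best now B (z=1)
  C: rows 4-5 cols 2-4 z=6 -> covers; best now B (z=1)
  D: rows 0-1 cols 2-6 -> outside (row miss)
Winner: B at z=1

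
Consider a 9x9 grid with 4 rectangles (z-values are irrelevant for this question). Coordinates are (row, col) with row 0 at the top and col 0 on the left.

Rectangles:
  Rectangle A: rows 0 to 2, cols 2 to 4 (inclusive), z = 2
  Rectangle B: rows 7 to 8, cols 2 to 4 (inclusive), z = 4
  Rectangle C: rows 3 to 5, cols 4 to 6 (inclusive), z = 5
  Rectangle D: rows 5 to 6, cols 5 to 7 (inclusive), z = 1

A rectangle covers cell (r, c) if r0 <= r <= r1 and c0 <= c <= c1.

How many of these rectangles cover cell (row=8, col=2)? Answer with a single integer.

Check cell (8,2):
  A: rows 0-2 cols 2-4 -> outside (row miss)
  B: rows 7-8 cols 2-4 -> covers
  C: rows 3-5 cols 4-6 -> outside (row miss)
  D: rows 5-6 cols 5-7 -> outside (row miss)
Count covering = 1

Answer: 1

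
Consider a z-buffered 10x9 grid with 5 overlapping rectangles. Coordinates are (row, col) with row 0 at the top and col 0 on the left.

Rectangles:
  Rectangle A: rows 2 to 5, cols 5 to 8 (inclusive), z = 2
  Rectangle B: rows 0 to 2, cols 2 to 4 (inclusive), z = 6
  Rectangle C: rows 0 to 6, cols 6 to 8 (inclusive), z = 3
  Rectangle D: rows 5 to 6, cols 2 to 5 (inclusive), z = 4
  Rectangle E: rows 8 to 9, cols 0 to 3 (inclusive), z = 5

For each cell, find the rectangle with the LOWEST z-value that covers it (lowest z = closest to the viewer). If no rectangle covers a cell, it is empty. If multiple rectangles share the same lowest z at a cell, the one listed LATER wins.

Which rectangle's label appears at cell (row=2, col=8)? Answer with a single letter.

Answer: A

Derivation:
Check cell (2,8):
  A: rows 2-5 cols 5-8 z=2 -> covers; best now A (z=2)
  B: rows 0-2 cols 2-4 -> outside (col miss)
  C: rows 0-6 cols 6-8 z=3 -> covers; best now A (z=2)
  D: rows 5-6 cols 2-5 -> outside (row miss)
  E: rows 8-9 cols 0-3 -> outside (row miss)
Winner: A at z=2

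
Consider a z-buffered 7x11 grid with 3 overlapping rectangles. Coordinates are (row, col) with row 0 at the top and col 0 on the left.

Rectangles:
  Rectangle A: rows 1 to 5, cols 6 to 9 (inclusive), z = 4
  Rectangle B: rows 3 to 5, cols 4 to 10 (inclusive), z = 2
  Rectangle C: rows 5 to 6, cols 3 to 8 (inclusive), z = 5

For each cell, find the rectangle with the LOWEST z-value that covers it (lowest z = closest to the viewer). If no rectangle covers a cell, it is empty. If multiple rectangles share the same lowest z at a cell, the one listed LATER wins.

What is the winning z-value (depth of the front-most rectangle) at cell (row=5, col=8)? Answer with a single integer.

Answer: 2

Derivation:
Check cell (5,8):
  A: rows 1-5 cols 6-9 z=4 -> covers; best now A (z=4)
  B: rows 3-5 cols 4-10 z=2 -> covers; best now B (z=2)
  C: rows 5-6 cols 3-8 z=5 -> covers; best now B (z=2)
Winner: B at z=2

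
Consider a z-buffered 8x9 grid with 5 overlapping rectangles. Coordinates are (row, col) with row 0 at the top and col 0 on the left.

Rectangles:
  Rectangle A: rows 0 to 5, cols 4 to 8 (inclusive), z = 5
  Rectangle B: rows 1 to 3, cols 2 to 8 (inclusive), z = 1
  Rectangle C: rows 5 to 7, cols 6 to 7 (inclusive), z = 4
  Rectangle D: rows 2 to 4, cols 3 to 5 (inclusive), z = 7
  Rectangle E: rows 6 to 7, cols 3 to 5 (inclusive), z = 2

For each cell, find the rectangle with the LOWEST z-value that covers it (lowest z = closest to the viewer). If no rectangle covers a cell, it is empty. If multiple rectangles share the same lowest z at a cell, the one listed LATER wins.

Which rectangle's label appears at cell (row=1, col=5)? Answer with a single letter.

Answer: B

Derivation:
Check cell (1,5):
  A: rows 0-5 cols 4-8 z=5 -> covers; best now A (z=5)
  B: rows 1-3 cols 2-8 z=1 -> covers; best now B (z=1)
  C: rows 5-7 cols 6-7 -> outside (row miss)
  D: rows 2-4 cols 3-5 -> outside (row miss)
  E: rows 6-7 cols 3-5 -> outside (row miss)
Winner: B at z=1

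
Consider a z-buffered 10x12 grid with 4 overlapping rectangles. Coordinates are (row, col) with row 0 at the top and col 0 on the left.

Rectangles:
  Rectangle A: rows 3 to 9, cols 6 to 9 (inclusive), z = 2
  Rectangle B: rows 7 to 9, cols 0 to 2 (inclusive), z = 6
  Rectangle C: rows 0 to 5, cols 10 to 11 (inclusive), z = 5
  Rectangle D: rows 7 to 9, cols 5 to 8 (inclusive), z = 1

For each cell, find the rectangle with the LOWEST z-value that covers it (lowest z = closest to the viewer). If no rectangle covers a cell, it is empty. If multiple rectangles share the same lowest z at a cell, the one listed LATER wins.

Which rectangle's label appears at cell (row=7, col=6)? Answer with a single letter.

Check cell (7,6):
  A: rows 3-9 cols 6-9 z=2 -> covers; best now A (z=2)
  B: rows 7-9 cols 0-2 -> outside (col miss)
  C: rows 0-5 cols 10-11 -> outside (row miss)
  D: rows 7-9 cols 5-8 z=1 -> covers; best now D (z=1)
Winner: D at z=1

Answer: D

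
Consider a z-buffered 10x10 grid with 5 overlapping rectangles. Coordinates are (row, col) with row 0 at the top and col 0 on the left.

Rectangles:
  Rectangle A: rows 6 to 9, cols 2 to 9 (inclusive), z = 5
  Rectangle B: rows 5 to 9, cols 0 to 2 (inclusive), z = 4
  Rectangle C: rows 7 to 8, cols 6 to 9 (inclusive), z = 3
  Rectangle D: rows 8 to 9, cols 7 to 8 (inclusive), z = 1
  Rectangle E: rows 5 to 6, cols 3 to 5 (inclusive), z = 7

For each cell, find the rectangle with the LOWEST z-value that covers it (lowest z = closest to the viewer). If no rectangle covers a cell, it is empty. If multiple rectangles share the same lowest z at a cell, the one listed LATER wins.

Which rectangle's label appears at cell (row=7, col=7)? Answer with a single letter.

Check cell (7,7):
  A: rows 6-9 cols 2-9 z=5 -> covers; best now A (z=5)
  B: rows 5-9 cols 0-2 -> outside (col miss)
  C: rows 7-8 cols 6-9 z=3 -> covers; best now C (z=3)
  D: rows 8-9 cols 7-8 -> outside (row miss)
  E: rows 5-6 cols 3-5 -> outside (row miss)
Winner: C at z=3

Answer: C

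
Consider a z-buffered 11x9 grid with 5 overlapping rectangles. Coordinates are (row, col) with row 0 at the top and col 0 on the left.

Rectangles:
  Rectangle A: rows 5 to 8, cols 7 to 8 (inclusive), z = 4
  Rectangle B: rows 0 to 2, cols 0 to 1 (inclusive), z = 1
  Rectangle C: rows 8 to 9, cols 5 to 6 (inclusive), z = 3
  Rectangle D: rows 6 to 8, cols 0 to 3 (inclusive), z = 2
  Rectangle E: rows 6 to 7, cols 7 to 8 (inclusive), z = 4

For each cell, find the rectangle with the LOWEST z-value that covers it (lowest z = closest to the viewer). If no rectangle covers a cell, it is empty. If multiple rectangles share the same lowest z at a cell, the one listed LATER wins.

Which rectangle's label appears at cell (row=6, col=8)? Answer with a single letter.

Check cell (6,8):
  A: rows 5-8 cols 7-8 z=4 -> covers; best now A (z=4)
  B: rows 0-2 cols 0-1 -> outside (row miss)
  C: rows 8-9 cols 5-6 -> outside (row miss)
  D: rows 6-8 cols 0-3 -> outside (col miss)
  E: rows 6-7 cols 7-8 z=4 -> covers; best now E (z=4)
Winner: E at z=4

Answer: E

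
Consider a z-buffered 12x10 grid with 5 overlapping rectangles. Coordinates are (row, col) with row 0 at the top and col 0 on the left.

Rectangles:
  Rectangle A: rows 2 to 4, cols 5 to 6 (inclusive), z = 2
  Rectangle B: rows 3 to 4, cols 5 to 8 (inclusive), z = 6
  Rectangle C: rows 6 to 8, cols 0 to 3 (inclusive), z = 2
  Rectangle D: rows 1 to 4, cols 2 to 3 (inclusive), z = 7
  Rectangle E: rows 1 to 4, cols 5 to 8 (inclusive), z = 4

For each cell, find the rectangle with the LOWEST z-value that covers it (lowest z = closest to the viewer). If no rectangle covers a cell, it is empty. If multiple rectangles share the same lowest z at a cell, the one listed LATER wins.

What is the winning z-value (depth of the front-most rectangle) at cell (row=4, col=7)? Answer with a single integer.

Check cell (4,7):
  A: rows 2-4 cols 5-6 -> outside (col miss)
  B: rows 3-4 cols 5-8 z=6 -> covers; best now B (z=6)
  C: rows 6-8 cols 0-3 -> outside (row miss)
  D: rows 1-4 cols 2-3 -> outside (col miss)
  E: rows 1-4 cols 5-8 z=4 -> covers; best now E (z=4)
Winner: E at z=4

Answer: 4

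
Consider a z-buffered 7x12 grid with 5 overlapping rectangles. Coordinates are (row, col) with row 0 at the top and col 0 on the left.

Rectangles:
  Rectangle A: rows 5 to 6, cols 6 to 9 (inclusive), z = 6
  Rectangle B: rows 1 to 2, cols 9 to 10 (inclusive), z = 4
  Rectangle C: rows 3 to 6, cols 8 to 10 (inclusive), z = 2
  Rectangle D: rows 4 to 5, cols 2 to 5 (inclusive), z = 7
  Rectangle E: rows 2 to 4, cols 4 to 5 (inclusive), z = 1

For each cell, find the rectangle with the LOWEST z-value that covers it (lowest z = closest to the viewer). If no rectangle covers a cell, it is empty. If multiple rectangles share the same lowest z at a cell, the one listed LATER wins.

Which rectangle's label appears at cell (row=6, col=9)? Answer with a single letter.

Answer: C

Derivation:
Check cell (6,9):
  A: rows 5-6 cols 6-9 z=6 -> covers; best now A (z=6)
  B: rows 1-2 cols 9-10 -> outside (row miss)
  C: rows 3-6 cols 8-10 z=2 -> covers; best now C (z=2)
  D: rows 4-5 cols 2-5 -> outside (row miss)
  E: rows 2-4 cols 4-5 -> outside (row miss)
Winner: C at z=2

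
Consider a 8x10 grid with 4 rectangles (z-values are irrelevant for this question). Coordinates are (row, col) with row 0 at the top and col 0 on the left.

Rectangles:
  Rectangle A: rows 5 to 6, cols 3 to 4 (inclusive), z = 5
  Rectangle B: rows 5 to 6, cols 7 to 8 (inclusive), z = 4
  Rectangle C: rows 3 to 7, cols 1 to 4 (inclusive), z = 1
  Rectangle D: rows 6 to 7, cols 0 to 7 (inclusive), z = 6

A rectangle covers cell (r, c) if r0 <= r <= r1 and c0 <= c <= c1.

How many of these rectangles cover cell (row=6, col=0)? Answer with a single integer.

Check cell (6,0):
  A: rows 5-6 cols 3-4 -> outside (col miss)
  B: rows 5-6 cols 7-8 -> outside (col miss)
  C: rows 3-7 cols 1-4 -> outside (col miss)
  D: rows 6-7 cols 0-7 -> covers
Count covering = 1

Answer: 1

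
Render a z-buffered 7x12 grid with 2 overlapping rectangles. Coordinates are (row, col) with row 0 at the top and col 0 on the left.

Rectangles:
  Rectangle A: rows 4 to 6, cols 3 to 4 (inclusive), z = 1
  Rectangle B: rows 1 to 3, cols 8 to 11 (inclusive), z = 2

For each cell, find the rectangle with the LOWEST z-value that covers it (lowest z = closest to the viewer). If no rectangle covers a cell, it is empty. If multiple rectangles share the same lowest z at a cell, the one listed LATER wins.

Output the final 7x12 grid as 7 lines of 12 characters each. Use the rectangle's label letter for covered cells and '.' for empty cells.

............
........BBBB
........BBBB
........BBBB
...AA.......
...AA.......
...AA.......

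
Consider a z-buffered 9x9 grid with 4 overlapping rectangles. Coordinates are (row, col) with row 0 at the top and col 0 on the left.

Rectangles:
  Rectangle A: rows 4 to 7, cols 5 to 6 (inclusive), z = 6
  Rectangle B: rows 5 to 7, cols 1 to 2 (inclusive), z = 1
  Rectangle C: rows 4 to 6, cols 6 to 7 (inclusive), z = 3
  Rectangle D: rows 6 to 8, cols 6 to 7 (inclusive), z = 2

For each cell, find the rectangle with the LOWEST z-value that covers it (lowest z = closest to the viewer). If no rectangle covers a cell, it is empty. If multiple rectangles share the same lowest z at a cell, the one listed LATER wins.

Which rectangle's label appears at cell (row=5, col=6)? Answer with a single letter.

Check cell (5,6):
  A: rows 4-7 cols 5-6 z=6 -> covers; best now A (z=6)
  B: rows 5-7 cols 1-2 -> outside (col miss)
  C: rows 4-6 cols 6-7 z=3 -> covers; best now C (z=3)
  D: rows 6-8 cols 6-7 -> outside (row miss)
Winner: C at z=3

Answer: C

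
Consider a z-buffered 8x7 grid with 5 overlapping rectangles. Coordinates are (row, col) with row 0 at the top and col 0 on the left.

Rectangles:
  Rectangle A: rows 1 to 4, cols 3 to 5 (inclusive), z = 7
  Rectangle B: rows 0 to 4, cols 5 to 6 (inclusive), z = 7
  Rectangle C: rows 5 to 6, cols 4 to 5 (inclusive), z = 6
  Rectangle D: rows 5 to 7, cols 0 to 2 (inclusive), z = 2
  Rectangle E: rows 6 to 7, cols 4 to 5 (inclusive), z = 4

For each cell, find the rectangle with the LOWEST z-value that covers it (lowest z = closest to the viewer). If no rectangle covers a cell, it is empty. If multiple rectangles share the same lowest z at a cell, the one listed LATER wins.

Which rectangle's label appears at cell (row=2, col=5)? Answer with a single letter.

Check cell (2,5):
  A: rows 1-4 cols 3-5 z=7 -> covers; best now A (z=7)
  B: rows 0-4 cols 5-6 z=7 -> covers; best now B (z=7)
  C: rows 5-6 cols 4-5 -> outside (row miss)
  D: rows 5-7 cols 0-2 -> outside (row miss)
  E: rows 6-7 cols 4-5 -> outside (row miss)
Winner: B at z=7

Answer: B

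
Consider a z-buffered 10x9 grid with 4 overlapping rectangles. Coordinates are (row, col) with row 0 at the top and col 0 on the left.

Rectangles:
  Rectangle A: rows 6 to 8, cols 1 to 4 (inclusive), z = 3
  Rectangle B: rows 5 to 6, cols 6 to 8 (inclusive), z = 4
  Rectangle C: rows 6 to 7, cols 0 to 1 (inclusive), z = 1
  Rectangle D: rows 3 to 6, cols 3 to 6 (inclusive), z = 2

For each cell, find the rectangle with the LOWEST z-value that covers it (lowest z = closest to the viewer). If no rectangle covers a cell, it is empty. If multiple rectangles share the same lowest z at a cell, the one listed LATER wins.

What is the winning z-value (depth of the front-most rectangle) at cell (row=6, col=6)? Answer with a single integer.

Check cell (6,6):
  A: rows 6-8 cols 1-4 -> outside (col miss)
  B: rows 5-6 cols 6-8 z=4 -> covers; best now B (z=4)
  C: rows 6-7 cols 0-1 -> outside (col miss)
  D: rows 3-6 cols 3-6 z=2 -> covers; best now D (z=2)
Winner: D at z=2

Answer: 2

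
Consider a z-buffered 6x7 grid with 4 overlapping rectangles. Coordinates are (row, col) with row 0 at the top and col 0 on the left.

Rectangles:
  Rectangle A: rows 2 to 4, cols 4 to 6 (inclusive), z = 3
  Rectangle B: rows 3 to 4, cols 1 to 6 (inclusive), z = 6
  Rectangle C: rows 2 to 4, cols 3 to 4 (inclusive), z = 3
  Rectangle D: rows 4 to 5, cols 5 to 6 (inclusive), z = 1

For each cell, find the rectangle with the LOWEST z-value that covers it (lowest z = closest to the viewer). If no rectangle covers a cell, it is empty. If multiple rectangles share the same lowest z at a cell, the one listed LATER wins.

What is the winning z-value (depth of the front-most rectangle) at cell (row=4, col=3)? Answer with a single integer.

Check cell (4,3):
  A: rows 2-4 cols 4-6 -> outside (col miss)
  B: rows 3-4 cols 1-6 z=6 -> covers; best now B (z=6)
  C: rows 2-4 cols 3-4 z=3 -> covers; best now C (z=3)
  D: rows 4-5 cols 5-6 -> outside (col miss)
Winner: C at z=3

Answer: 3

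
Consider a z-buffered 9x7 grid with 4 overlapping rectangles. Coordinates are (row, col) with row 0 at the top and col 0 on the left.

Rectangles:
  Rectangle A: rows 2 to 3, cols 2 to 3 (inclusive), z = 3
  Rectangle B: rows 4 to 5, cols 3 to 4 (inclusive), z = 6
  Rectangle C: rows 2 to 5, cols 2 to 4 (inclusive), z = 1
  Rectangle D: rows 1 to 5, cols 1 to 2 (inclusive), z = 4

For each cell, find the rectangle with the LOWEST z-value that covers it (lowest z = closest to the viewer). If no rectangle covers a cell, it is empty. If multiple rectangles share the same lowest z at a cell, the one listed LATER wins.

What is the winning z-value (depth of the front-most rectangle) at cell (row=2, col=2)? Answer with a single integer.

Check cell (2,2):
  A: rows 2-3 cols 2-3 z=3 -> covers; best now A (z=3)
  B: rows 4-5 cols 3-4 -> outside (row miss)
  C: rows 2-5 cols 2-4 z=1 -> covers; best now C (z=1)
  D: rows 1-5 cols 1-2 z=4 -> covers; best now C (z=1)
Winner: C at z=1

Answer: 1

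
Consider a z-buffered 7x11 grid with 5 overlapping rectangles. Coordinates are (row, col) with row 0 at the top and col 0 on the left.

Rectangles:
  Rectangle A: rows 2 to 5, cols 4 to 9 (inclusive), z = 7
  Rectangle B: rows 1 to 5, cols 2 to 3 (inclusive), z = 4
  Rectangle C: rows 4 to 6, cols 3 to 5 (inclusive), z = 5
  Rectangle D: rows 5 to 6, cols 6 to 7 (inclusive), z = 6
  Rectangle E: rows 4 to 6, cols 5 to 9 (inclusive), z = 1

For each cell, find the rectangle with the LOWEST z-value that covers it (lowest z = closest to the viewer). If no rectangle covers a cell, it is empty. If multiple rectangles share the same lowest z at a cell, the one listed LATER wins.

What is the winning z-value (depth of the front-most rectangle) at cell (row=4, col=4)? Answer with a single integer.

Answer: 5

Derivation:
Check cell (4,4):
  A: rows 2-5 cols 4-9 z=7 -> covers; best now A (z=7)
  B: rows 1-5 cols 2-3 -> outside (col miss)
  C: rows 4-6 cols 3-5 z=5 -> covers; best now C (z=5)
  D: rows 5-6 cols 6-7 -> outside (row miss)
  E: rows 4-6 cols 5-9 -> outside (col miss)
Winner: C at z=5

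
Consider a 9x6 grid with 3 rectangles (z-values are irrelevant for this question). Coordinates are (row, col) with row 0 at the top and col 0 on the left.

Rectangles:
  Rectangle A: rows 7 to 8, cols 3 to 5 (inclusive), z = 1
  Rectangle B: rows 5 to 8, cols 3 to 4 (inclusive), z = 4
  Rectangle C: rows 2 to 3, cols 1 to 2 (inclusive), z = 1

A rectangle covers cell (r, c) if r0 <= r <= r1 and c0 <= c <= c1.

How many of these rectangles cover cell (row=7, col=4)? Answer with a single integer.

Answer: 2

Derivation:
Check cell (7,4):
  A: rows 7-8 cols 3-5 -> covers
  B: rows 5-8 cols 3-4 -> covers
  C: rows 2-3 cols 1-2 -> outside (row miss)
Count covering = 2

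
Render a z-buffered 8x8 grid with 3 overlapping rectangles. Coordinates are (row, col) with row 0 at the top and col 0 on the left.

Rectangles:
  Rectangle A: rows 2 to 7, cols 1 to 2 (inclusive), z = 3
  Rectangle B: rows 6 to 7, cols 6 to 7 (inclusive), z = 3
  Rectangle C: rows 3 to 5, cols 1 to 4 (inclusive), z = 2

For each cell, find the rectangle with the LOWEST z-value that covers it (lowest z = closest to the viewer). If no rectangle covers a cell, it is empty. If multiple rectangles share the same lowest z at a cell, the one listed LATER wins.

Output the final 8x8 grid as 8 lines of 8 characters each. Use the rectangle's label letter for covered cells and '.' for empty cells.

........
........
.AA.....
.CCCC...
.CCCC...
.CCCC...
.AA...BB
.AA...BB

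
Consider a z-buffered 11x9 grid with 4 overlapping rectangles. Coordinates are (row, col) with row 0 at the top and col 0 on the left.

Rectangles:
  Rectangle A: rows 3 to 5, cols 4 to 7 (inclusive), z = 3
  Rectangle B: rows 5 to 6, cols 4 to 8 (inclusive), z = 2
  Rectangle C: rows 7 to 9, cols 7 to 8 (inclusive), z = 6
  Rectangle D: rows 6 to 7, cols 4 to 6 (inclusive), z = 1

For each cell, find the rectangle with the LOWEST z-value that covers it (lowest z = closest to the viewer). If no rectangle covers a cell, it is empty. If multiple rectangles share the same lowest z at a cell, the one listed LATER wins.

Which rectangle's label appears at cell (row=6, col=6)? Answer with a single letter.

Check cell (6,6):
  A: rows 3-5 cols 4-7 -> outside (row miss)
  B: rows 5-6 cols 4-8 z=2 -> covers; best now B (z=2)
  C: rows 7-9 cols 7-8 -> outside (row miss)
  D: rows 6-7 cols 4-6 z=1 -> covers; best now D (z=1)
Winner: D at z=1

Answer: D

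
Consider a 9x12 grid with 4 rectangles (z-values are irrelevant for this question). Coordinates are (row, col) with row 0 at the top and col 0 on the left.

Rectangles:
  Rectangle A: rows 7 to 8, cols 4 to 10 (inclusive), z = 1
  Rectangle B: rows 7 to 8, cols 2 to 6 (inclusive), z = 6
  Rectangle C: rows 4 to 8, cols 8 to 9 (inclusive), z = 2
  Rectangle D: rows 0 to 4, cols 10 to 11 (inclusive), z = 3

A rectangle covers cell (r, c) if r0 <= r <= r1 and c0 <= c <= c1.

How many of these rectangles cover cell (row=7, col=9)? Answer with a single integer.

Answer: 2

Derivation:
Check cell (7,9):
  A: rows 7-8 cols 4-10 -> covers
  B: rows 7-8 cols 2-6 -> outside (col miss)
  C: rows 4-8 cols 8-9 -> covers
  D: rows 0-4 cols 10-11 -> outside (row miss)
Count covering = 2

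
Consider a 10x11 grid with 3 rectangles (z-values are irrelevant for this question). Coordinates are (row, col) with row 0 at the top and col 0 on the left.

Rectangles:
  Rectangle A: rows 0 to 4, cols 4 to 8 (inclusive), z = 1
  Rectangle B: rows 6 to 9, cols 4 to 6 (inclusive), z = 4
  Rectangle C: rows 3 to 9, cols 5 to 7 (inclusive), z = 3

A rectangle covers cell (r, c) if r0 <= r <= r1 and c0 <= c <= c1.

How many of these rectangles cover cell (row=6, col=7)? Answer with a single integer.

Check cell (6,7):
  A: rows 0-4 cols 4-8 -> outside (row miss)
  B: rows 6-9 cols 4-6 -> outside (col miss)
  C: rows 3-9 cols 5-7 -> covers
Count covering = 1

Answer: 1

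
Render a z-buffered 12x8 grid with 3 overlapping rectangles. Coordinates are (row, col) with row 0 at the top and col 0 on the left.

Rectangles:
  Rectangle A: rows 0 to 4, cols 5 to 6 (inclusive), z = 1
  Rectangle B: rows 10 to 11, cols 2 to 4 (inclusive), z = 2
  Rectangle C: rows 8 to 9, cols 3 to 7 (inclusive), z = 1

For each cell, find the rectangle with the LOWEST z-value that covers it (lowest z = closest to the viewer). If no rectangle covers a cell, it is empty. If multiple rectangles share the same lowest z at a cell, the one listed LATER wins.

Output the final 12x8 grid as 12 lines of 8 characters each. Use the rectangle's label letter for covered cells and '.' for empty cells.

.....AA.
.....AA.
.....AA.
.....AA.
.....AA.
........
........
........
...CCCCC
...CCCCC
..BBB...
..BBB...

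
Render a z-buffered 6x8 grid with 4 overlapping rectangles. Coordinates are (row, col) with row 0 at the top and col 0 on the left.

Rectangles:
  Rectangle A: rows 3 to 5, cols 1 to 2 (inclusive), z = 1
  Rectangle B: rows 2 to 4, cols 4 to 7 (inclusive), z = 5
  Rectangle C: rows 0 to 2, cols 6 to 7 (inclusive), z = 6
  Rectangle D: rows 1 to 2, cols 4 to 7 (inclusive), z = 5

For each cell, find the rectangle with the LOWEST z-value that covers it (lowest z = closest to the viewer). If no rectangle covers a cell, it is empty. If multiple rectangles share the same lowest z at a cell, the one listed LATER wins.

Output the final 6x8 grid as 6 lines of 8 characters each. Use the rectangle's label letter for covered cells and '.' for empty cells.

......CC
....DDDD
....DDDD
.AA.BBBB
.AA.BBBB
.AA.....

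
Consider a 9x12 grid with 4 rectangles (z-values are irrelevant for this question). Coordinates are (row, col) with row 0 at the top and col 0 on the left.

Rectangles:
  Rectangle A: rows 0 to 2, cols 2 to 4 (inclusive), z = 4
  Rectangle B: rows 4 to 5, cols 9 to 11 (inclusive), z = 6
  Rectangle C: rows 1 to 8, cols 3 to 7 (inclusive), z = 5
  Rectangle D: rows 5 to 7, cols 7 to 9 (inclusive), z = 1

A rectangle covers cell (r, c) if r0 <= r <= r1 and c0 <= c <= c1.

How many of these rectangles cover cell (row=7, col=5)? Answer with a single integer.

Answer: 1

Derivation:
Check cell (7,5):
  A: rows 0-2 cols 2-4 -> outside (row miss)
  B: rows 4-5 cols 9-11 -> outside (row miss)
  C: rows 1-8 cols 3-7 -> covers
  D: rows 5-7 cols 7-9 -> outside (col miss)
Count covering = 1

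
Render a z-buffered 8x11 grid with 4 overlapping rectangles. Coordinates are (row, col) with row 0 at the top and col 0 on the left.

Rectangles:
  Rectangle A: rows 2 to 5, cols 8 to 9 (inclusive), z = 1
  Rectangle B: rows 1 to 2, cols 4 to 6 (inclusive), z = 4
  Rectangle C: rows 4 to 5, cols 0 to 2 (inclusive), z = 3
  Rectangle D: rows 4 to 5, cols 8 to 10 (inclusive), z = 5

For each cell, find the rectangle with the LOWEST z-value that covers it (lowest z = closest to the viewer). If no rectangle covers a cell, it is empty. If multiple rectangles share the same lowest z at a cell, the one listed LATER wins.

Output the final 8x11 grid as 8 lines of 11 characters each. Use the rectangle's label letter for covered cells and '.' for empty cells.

...........
....BBB....
....BBB.AA.
........AA.
CCC.....AAD
CCC.....AAD
...........
...........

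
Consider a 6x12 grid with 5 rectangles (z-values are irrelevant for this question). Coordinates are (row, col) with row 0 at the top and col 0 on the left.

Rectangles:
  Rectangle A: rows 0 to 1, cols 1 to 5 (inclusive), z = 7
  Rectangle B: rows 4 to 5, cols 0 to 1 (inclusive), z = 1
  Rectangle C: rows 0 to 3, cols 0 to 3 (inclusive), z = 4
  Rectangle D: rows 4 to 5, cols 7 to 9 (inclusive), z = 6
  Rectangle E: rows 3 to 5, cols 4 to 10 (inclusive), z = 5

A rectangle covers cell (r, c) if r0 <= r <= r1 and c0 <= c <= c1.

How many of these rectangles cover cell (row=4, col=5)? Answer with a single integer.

Check cell (4,5):
  A: rows 0-1 cols 1-5 -> outside (row miss)
  B: rows 4-5 cols 0-1 -> outside (col miss)
  C: rows 0-3 cols 0-3 -> outside (row miss)
  D: rows 4-5 cols 7-9 -> outside (col miss)
  E: rows 3-5 cols 4-10 -> covers
Count covering = 1

Answer: 1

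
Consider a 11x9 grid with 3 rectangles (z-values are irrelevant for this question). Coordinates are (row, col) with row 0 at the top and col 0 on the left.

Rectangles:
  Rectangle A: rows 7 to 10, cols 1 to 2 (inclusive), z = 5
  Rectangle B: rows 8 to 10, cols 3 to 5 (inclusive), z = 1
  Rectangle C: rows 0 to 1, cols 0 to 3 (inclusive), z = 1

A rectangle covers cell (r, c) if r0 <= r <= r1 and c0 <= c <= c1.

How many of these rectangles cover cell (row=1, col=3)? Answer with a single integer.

Answer: 1

Derivation:
Check cell (1,3):
  A: rows 7-10 cols 1-2 -> outside (row miss)
  B: rows 8-10 cols 3-5 -> outside (row miss)
  C: rows 0-1 cols 0-3 -> covers
Count covering = 1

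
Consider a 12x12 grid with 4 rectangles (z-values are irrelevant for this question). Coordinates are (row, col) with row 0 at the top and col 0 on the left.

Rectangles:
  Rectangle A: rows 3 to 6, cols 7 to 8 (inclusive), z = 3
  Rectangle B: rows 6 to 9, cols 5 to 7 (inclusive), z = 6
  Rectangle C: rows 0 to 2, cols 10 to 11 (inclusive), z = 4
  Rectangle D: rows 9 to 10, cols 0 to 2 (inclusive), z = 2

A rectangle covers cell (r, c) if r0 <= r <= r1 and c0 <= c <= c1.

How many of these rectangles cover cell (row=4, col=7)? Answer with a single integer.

Check cell (4,7):
  A: rows 3-6 cols 7-8 -> covers
  B: rows 6-9 cols 5-7 -> outside (row miss)
  C: rows 0-2 cols 10-11 -> outside (row miss)
  D: rows 9-10 cols 0-2 -> outside (row miss)
Count covering = 1

Answer: 1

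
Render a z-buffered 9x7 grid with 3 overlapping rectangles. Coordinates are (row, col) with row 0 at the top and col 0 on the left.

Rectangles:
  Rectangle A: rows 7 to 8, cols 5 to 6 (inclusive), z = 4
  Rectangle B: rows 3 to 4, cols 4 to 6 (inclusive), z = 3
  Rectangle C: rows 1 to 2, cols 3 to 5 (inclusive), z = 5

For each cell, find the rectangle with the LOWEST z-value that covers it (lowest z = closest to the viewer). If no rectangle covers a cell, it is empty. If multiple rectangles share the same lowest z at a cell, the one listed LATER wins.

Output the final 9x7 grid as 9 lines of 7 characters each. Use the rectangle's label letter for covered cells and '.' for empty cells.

.......
...CCC.
...CCC.
....BBB
....BBB
.......
.......
.....AA
.....AA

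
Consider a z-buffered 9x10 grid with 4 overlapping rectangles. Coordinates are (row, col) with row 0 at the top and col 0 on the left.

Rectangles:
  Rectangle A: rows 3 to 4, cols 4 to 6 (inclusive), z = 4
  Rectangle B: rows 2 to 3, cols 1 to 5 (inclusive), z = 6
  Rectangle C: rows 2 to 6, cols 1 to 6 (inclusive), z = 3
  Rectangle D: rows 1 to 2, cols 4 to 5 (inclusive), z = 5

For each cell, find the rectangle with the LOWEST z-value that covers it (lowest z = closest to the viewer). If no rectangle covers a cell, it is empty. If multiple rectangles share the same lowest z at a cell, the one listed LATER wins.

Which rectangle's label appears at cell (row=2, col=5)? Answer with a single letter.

Check cell (2,5):
  A: rows 3-4 cols 4-6 -> outside (row miss)
  B: rows 2-3 cols 1-5 z=6 -> covers; best now B (z=6)
  C: rows 2-6 cols 1-6 z=3 -> covers; best now C (z=3)
  D: rows 1-2 cols 4-5 z=5 -> covers; best now C (z=3)
Winner: C at z=3

Answer: C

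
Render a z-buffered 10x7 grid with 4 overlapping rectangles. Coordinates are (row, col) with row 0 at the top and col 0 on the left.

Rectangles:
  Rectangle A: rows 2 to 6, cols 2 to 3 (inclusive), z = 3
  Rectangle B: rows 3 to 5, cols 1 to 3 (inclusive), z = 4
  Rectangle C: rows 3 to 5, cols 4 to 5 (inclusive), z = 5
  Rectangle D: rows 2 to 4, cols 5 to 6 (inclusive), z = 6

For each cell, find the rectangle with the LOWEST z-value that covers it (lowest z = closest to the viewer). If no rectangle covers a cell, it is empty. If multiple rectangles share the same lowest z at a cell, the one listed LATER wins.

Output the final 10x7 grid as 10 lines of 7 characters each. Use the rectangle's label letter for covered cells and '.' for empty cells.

.......
.......
..AA.DD
.BAACCD
.BAACCD
.BAACC.
..AA...
.......
.......
.......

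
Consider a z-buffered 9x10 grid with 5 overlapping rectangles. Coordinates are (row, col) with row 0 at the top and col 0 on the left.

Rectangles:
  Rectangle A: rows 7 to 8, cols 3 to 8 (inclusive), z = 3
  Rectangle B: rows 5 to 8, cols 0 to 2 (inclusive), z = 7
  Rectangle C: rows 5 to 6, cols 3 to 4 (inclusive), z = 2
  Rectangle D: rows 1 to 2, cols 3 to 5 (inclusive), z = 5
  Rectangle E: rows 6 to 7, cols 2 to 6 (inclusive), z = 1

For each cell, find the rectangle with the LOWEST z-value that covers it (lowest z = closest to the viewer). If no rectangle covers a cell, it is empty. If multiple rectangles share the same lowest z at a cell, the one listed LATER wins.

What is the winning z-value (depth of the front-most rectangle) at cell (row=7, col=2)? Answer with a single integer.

Answer: 1

Derivation:
Check cell (7,2):
  A: rows 7-8 cols 3-8 -> outside (col miss)
  B: rows 5-8 cols 0-2 z=7 -> covers; best now B (z=7)
  C: rows 5-6 cols 3-4 -> outside (row miss)
  D: rows 1-2 cols 3-5 -> outside (row miss)
  E: rows 6-7 cols 2-6 z=1 -> covers; best now E (z=1)
Winner: E at z=1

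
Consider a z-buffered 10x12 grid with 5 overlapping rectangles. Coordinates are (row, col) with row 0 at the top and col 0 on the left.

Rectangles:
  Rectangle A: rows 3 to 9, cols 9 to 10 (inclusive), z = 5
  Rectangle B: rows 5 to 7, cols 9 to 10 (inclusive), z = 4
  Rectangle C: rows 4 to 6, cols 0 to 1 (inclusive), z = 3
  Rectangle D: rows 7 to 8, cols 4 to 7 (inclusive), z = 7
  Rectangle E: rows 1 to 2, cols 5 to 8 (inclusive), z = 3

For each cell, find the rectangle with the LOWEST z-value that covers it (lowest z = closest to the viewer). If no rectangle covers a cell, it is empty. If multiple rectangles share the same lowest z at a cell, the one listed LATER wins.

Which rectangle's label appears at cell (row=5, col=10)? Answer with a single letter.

Check cell (5,10):
  A: rows 3-9 cols 9-10 z=5 -> covers; best now A (z=5)
  B: rows 5-7 cols 9-10 z=4 -> covers; best now B (z=4)
  C: rows 4-6 cols 0-1 -> outside (col miss)
  D: rows 7-8 cols 4-7 -> outside (row miss)
  E: rows 1-2 cols 5-8 -> outside (row miss)
Winner: B at z=4

Answer: B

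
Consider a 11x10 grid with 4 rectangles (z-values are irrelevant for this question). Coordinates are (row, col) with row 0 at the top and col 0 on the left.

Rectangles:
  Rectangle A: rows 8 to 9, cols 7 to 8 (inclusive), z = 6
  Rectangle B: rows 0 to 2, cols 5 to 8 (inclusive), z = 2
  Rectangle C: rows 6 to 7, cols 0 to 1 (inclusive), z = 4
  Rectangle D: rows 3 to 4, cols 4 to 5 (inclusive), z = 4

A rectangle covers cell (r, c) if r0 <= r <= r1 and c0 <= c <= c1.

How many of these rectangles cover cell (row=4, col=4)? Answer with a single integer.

Check cell (4,4):
  A: rows 8-9 cols 7-8 -> outside (row miss)
  B: rows 0-2 cols 5-8 -> outside (row miss)
  C: rows 6-7 cols 0-1 -> outside (row miss)
  D: rows 3-4 cols 4-5 -> covers
Count covering = 1

Answer: 1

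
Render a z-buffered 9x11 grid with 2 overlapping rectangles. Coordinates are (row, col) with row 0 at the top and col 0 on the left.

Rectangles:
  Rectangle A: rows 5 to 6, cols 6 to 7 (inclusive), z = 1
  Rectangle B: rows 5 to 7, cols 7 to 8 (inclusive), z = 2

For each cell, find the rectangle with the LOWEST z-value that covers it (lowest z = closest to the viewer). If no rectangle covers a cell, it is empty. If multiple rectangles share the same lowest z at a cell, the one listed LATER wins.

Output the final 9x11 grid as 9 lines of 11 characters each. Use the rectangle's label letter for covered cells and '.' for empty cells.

...........
...........
...........
...........
...........
......AAB..
......AAB..
.......BB..
...........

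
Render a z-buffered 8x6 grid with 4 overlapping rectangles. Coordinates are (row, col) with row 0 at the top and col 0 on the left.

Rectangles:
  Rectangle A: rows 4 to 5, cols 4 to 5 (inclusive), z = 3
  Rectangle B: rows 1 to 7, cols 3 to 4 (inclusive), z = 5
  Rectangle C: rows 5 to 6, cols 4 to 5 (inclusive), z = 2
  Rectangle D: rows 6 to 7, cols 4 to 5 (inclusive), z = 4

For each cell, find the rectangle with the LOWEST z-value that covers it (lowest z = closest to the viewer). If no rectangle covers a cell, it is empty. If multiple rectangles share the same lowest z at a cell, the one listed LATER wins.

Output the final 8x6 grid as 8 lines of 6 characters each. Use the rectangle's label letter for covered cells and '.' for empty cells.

......
...BB.
...BB.
...BB.
...BAA
...BCC
...BCC
...BDD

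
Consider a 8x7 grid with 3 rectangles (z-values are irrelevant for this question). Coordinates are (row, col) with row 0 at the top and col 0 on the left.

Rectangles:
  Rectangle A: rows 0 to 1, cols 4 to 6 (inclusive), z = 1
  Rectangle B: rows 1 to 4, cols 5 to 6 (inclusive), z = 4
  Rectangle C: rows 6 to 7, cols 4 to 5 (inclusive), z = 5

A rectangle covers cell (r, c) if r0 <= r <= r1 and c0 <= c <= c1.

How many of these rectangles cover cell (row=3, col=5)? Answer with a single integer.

Check cell (3,5):
  A: rows 0-1 cols 4-6 -> outside (row miss)
  B: rows 1-4 cols 5-6 -> covers
  C: rows 6-7 cols 4-5 -> outside (row miss)
Count covering = 1

Answer: 1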